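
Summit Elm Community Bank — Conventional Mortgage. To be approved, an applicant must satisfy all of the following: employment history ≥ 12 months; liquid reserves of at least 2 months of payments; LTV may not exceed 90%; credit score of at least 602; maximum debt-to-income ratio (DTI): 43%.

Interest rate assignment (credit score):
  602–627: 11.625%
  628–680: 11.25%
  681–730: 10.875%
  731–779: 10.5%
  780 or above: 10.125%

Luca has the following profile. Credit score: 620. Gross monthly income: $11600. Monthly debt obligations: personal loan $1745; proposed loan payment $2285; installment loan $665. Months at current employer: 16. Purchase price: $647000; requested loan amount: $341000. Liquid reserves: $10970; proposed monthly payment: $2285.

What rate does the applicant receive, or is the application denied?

Credit score 620 ≥ 602 (meets minimum)
Total monthly debts = (1,745 + 2,285 + 665) = 4,695. Debt-to-income = 4,695/11,600 = 40.5% — meets 43% limit
Loan-to-value = 341,000/647,000 = 52.7% — pass (90% max)
Reserves = 10,970/2,285 = 4.8 months ≥ 2
Employment 16 ≥ 12 months
All requirements met. Score 620 falls in the 602–627 tier → 11.625%.

Approved at 11.625%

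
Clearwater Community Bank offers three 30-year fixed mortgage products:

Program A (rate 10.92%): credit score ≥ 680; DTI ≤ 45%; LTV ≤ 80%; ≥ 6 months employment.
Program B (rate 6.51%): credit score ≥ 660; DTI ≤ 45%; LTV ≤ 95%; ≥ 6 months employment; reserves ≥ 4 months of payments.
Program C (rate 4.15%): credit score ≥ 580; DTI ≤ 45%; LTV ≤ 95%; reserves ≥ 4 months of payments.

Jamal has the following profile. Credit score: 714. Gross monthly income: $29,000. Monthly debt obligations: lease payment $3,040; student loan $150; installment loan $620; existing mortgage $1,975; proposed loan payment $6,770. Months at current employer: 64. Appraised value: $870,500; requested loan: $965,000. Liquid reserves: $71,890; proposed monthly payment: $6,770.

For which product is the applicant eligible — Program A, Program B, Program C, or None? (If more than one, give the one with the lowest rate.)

Total debts = (3,040 + 150 + 620 + 1,975 + 6,770) = 12,555; DTI = 12,555/29,000 = 43.3%.
LTV = 965,000/870,500 = 110.9%.
Reserves = 71,890/6,770 = 10.6 months.
Program A: score 714 ≥ 680; DTI 43.3% ≤ 45%; LTV 110.9% > 80%; employment 64 ≥ 6 mo → does not qualify.
Program B: score 714 ≥ 660; DTI 43.3% ≤ 45%; LTV 110.9% > 95%; employment 64 ≥ 6 mo; reserves 10.6 ≥ 4 mo → does not qualify.
Program C: score 714 ≥ 580; DTI 43.3% ≤ 45%; LTV 110.9% > 95%; reserves 10.6 ≥ 4 mo → does not qualify.

None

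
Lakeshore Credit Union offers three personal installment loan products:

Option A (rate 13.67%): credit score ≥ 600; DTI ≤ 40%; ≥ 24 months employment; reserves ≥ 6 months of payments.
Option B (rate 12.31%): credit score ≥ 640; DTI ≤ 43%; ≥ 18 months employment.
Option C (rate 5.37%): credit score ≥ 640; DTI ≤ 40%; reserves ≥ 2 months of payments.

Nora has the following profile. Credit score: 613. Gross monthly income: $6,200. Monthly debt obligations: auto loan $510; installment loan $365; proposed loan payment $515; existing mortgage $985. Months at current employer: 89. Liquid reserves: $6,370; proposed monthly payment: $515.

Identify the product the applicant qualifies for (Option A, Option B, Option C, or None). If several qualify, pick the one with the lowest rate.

Option A

Total debts = (510 + 365 + 515 + 985) = 2,375; DTI = 2,375/6,200 = 38.3%.
Reserves = 6,370/515 = 12.4 months.
Option A: score 613 ≥ 600; DTI 38.3% ≤ 40%; employment 89 ≥ 24 mo; reserves 12.4 ≥ 6 mo → qualifies.
Option B: score 613 < 640; DTI 38.3% ≤ 43%; employment 89 ≥ 18 mo → does not qualify.
Option C: score 613 < 640; DTI 38.3% ≤ 40%; reserves 12.4 ≥ 2 mo → does not qualify.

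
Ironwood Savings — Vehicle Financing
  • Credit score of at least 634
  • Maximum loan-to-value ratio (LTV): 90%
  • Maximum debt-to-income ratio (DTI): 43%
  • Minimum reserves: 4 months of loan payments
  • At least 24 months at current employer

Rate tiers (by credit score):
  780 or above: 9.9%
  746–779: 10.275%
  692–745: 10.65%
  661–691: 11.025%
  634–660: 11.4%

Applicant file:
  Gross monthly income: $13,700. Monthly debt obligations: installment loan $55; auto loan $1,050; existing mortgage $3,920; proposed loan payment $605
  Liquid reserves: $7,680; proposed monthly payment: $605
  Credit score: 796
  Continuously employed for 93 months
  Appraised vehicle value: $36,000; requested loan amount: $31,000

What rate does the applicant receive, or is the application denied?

Credit score 796 ≥ 634 (meets minimum)
LTV: 31,000 ÷ 36,000 = 86.1%, within 90% cap
Reserves: 7,680 ÷ 605 = 12.7 months (meets 4-month minimum)
Total monthly debts = (55 + 1,050 + 3,920 + 605) = 5,630. Debt-to-income = 5,630/13,700 = 41.1% — meets 43% limit
Employment 93 ≥ 24 months
All requirements met. Score 796 falls in the 780 or above tier → 9.9%.

Approved at 9.9%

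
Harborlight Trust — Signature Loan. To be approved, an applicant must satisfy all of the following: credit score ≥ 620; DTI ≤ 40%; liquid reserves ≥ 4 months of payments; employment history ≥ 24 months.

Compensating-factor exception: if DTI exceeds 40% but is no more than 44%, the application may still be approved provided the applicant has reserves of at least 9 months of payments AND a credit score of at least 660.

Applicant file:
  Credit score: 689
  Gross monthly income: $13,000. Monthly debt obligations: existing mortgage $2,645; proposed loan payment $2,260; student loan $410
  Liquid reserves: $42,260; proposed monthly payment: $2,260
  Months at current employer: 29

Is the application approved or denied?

Approved

Credit score 689 ≥ 620 (meets base)
Total debts = (2,645 + 2,260 + 410) = 5,315. DTI = 5,315/13,000 = 40.9% > 40% — standard DTI limit exceeded.
Reserves: 42,260 ÷ 2,260 = 18.7 months (meets 4-month minimum)
Employment 29 ≥ 24 months
40.9% falls in the override range (40%–44%), so the compensating-factor test applies.
Override check — reserves: 18.7 mo (ok); score: 689 (ok).
Both compensating conditions met → exception applies.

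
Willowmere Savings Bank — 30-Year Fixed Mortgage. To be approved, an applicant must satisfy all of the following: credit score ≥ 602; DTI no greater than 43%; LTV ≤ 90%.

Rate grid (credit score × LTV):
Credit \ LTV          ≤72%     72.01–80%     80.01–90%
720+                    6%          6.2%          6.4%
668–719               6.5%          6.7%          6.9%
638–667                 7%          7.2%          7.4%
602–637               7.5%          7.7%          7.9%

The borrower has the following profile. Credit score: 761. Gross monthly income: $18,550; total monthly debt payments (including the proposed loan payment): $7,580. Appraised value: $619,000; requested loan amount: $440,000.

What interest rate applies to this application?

6%

Credit score 761 ≥ 602; DTI: 7,580 ÷ 18,550 = 40.9%, within the 43% cap
Loan-to-value = 440,000/619,000 = 71.1% — pass (90% max)
Credit 761 → row 720+; LTV 71.1% → column ≤72%. Grid cell → 6%.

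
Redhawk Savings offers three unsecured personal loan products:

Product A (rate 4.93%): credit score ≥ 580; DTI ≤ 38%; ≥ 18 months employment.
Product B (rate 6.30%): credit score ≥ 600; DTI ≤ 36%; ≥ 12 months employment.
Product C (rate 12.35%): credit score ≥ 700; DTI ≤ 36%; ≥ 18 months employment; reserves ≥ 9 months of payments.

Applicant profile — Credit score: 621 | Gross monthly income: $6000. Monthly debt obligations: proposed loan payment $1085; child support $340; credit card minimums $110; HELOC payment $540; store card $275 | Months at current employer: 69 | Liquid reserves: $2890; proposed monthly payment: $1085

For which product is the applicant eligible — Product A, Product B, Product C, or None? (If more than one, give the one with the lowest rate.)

Total debts = (1,085 + 340 + 110 + 540 + 275) = 2,350; DTI = 2,350/6,000 = 39.2%.
Reserves = 2,890/1,085 = 2.7 months.
Product A: score 621 ≥ 580; DTI 39.2% > 38%; employment 69 ≥ 18 mo → does not qualify.
Product B: score 621 ≥ 600; DTI 39.2% > 36%; employment 69 ≥ 12 mo → does not qualify.
Product C: score 621 < 700; DTI 39.2% > 36%; employment 69 ≥ 18 mo; reserves 2.7 < 9 mo → does not qualify.

None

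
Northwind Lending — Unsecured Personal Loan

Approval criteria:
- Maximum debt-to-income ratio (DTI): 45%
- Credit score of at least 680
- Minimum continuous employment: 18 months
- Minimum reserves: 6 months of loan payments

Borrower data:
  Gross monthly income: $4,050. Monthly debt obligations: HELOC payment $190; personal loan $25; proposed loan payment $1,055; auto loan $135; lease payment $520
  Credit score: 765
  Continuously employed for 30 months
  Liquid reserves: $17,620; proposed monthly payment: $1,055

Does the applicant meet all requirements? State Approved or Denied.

Denied

Total monthly debts = (190 + 25 + 1,055 + 135 + 520) = 1,925. Debt-to-income = 1,925/4,050 = 47.5% — over 45% limit
Credit score 765 ≥ 680 (meets)
Employment 30 ≥ 18 months
Reserves: 17,620 ÷ 1,055 = 16.7 months (meets 6-month minimum)
Fails on DTI.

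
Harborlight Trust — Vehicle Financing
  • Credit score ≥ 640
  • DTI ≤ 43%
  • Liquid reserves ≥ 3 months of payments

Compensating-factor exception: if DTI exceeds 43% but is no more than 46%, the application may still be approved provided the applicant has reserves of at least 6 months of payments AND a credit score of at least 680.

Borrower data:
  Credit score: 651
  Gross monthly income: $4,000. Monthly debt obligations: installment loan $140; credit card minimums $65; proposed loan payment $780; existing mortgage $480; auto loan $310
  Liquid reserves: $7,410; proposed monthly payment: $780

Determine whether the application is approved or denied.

Credit score 651 ≥ 640 (meets base)
Total debts = (140 + 65 + 780 + 480 + 310) = 1,775. DTI: 1,775 ÷ 4,000 = 44.4%, over the 43% base limit.
Reserves = 7,410/780 = 9.5 months ≥ 3
44.4% falls in the override range (43%–46%), so the compensating-factor test applies.
Override check — reserves: 9.5 mo (ok); score: 651 (below 680).
Compensating-factor requirement not fully met.

Denied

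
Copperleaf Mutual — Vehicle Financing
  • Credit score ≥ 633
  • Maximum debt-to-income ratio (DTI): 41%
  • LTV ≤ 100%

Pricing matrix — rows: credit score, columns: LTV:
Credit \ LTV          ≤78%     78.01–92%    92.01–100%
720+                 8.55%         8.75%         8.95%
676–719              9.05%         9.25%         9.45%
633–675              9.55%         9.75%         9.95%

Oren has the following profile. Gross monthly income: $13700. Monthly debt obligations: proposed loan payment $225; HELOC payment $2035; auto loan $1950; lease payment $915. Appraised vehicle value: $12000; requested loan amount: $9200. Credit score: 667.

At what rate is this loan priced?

9.55%

Credit score 667 ≥ 633; Total monthly debts = (225 + 2,035 + 1,950 + 915) = 5,125. DTI = 5,125/13,700 = 37.4% ≤ 41%
Loan-to-value = 9,200/12,000 = 76.7% — pass (100% max)
Row: 667 falls in 633–675. Column: 76.7% falls in ≤78%. Rate = 9.55%.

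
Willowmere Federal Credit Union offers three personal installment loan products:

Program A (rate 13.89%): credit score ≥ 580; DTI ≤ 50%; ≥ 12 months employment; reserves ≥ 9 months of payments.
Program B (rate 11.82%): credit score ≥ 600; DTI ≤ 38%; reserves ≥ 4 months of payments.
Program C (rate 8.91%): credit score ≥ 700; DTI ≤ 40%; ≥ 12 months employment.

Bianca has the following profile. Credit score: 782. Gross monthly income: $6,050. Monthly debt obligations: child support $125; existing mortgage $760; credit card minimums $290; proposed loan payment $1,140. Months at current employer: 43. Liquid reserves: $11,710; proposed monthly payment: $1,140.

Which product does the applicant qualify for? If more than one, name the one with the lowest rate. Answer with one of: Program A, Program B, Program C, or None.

Program C

Total debts = (125 + 760 + 290 + 1,140) = 2,315; DTI = 2,315/6,050 = 38.3%.
Reserves = 11,710/1,140 = 10.3 months.
Program A: score 782 ≥ 580; DTI 38.3% ≤ 50%; employment 43 ≥ 12 mo; reserves 10.3 ≥ 9 mo → qualifies.
Program B: score 782 ≥ 600; DTI 38.3% > 38%; reserves 10.3 ≥ 4 mo → does not qualify.
Program C: score 782 ≥ 700; DTI 38.3% ≤ 40%; employment 43 ≥ 12 mo → qualifies.
Qualifying: Program A, Program C. Lowest rate is 8.91% → Program C.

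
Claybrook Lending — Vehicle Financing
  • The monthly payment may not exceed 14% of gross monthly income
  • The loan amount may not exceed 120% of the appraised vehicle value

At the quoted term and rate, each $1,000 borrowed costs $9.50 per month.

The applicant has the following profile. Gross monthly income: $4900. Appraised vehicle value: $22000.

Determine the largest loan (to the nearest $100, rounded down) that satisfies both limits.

Payment cap: 14% × $4,900 = $686/month.
At $9.50 per $1,000, that supports 686/9.50 × 1,000 ≈ $72,210 → $72,200.
LTV cap: 120% × $22,000 = $26,400 → $26,400.
Binding constraint: loan-to-value.

$26,400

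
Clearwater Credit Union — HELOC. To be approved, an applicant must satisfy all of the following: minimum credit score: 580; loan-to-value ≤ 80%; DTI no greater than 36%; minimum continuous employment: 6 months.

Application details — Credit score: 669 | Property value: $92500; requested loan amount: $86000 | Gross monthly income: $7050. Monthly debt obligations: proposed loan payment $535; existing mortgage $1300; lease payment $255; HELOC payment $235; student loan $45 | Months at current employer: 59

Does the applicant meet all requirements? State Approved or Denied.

Credit score 669 ≥ 580 (meets)
LTV: 86,000 ÷ 92,500 = 93%, exceeds 80% cap
Total monthly debts = (535 + 1,300 + 255 + 235 + 45) = 2,370. DTI = 2,370/7,050 = 33.6% ≤ 36%
Employment 59 ≥ 6 months
Fails on LTV.

Denied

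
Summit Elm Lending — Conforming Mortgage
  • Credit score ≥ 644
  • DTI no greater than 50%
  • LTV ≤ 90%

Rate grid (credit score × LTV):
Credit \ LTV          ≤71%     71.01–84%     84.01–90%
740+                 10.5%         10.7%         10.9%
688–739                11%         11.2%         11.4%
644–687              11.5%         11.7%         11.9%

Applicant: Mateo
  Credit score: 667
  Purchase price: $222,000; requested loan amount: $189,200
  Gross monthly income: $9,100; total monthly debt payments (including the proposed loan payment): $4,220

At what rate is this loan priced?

11.9%

Credit score 667 ≥ 644; DTI = 4,220/9,100 = 46.4% ≤ 50%
LTV: 189,200 ÷ 222,000 = 85.2%, within 90% cap
Credit 667 → row 644–687; LTV 85.2% → column 84.01–90%. Grid cell → 11.9%.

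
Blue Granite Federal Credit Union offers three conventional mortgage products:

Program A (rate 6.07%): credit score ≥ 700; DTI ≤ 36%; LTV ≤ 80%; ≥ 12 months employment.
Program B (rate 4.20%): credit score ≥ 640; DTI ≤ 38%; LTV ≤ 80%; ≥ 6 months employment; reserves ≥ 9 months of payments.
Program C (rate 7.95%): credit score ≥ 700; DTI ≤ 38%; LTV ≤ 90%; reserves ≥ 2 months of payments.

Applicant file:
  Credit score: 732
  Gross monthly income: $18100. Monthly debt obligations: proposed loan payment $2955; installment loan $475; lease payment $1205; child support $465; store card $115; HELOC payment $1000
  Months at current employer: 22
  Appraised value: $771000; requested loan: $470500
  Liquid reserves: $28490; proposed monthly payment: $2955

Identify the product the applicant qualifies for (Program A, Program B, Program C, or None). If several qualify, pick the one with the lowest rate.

Program B

Total debts = (2,955 + 475 + 1,205 + 465 + 115 + 1,000) = 6,215; DTI = 6,215/18,100 = 34.3%.
LTV = 470,500/771,000 = 61%.
Reserves = 28,490/2,955 = 9.6 months.
Program A: score 732 ≥ 700; DTI 34.3% ≤ 36%; LTV 61% ≤ 80%; employment 22 ≥ 12 mo → qualifies.
Program B: score 732 ≥ 640; DTI 34.3% ≤ 38%; LTV 61% ≤ 80%; employment 22 ≥ 6 mo; reserves 9.6 ≥ 9 mo → qualifies.
Program C: score 732 ≥ 700; DTI 34.3% ≤ 38%; LTV 61% ≤ 90%; reserves 9.6 ≥ 2 mo → qualifies.
Qualifying: Program A, Program B, Program C. Lowest rate is 4.20% → Program B.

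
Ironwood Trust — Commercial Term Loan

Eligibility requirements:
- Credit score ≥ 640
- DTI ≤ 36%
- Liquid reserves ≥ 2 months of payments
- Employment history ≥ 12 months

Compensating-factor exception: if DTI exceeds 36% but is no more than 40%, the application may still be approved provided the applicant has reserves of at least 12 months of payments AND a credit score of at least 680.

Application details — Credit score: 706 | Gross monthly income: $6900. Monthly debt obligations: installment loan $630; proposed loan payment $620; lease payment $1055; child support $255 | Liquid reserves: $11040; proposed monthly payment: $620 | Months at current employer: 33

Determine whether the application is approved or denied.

Approved

Credit score 706 ≥ 640 (meets base)
Total debts = (630 + 620 + 1,055 + 255) = 2,560. DTI: 2,560 ÷ 6,900 = 37.1%, over the 36% base limit.
Liquid reserves cover 11,040/620 = 17.8 months — ≥ 2 required
Employment 33 ≥ 12 months
37.1% falls in the override range (36%–40%), so the compensating-factor test applies.
Override check — reserves: 17.8 mo (ok); score: 706 (ok).
Both override conditions satisfied; DTI exception granted.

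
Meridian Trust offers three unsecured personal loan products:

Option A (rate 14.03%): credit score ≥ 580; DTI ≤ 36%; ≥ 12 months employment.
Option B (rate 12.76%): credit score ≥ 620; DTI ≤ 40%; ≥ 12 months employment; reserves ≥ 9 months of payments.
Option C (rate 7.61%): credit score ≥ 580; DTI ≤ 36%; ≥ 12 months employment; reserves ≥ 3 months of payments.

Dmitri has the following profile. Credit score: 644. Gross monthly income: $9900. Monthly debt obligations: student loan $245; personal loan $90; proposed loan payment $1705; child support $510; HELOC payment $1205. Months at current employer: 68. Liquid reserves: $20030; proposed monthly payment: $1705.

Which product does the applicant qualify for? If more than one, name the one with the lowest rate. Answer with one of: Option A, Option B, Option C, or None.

Total debts = (245 + 90 + 1,705 + 510 + 1,205) = 3,755; DTI = 3,755/9,900 = 37.9%.
Reserves = 20,030/1,705 = 11.7 months.
Option A: score 644 ≥ 580; DTI 37.9% > 36%; employment 68 ≥ 12 mo → does not qualify.
Option B: score 644 ≥ 620; DTI 37.9% ≤ 40%; employment 68 ≥ 12 mo; reserves 11.7 ≥ 9 mo → qualifies.
Option C: score 644 ≥ 580; DTI 37.9% > 36%; employment 68 ≥ 12 mo; reserves 11.7 ≥ 3 mo → does not qualify.

Option B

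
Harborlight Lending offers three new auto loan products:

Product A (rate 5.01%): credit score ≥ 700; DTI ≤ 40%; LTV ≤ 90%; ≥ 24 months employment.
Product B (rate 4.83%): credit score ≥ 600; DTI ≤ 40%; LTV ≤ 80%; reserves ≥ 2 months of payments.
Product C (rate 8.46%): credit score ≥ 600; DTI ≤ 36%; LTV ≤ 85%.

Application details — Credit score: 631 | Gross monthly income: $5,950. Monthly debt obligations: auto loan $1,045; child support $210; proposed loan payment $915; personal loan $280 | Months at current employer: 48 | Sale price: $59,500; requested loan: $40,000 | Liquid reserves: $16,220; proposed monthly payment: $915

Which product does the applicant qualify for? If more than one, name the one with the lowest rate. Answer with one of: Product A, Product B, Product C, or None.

None

Total debts = (1,045 + 210 + 915 + 280) = 2,450; DTI = 2,450/5,950 = 41.2%.
LTV = 40,000/59,500 = 67.2%.
Reserves = 16,220/915 = 17.7 months.
Product A: score 631 < 700; DTI 41.2% > 40%; LTV 67.2% ≤ 90%; employment 48 ≥ 24 mo → does not qualify.
Product B: score 631 ≥ 600; DTI 41.2% > 40%; LTV 67.2% ≤ 80%; reserves 17.7 ≥ 2 mo → does not qualify.
Product C: score 631 ≥ 600; DTI 41.2% > 36%; LTV 67.2% ≤ 85% → does not qualify.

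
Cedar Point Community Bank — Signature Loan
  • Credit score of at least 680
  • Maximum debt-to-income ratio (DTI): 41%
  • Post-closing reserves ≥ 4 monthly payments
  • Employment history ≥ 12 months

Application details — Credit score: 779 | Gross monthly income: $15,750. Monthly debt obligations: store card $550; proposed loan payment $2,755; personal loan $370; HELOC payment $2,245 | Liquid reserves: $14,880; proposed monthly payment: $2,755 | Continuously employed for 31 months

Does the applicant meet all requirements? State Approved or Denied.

Credit score 779 ≥ 680 (meets)
Total monthly debts = (550 + 2,755 + 370 + 2,245) = 5,920. DTI = 5,920/15,750 = 37.6% ≤ 41%
Liquid reserves cover 14,880/2,755 = 5.4 months — ≥ 4 required
Employment 31 ≥ 12 months
All criteria satisfied.

Approved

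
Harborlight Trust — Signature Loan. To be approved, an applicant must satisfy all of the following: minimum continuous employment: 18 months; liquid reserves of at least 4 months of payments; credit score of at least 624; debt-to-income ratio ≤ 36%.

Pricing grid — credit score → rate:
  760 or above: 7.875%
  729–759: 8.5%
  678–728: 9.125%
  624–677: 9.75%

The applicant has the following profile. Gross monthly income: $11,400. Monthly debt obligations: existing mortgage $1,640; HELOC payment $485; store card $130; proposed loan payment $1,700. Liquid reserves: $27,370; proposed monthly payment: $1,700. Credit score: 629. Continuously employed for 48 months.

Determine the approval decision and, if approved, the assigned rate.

Approved at 9.75%

Credit score 629 ≥ 624 (meets minimum)
Employment 48 ≥ 18 months
Liquid reserves cover 27,370/1,700 = 16.1 months — ≥ 4 required
Total monthly debts = (1,640 + 485 + 130 + 1,700) = 3,955. DTI = 3,955/11,400 = 34.7% ≤ 36%
All requirements met. Score 629 falls in the 624–677 tier → 9.75%.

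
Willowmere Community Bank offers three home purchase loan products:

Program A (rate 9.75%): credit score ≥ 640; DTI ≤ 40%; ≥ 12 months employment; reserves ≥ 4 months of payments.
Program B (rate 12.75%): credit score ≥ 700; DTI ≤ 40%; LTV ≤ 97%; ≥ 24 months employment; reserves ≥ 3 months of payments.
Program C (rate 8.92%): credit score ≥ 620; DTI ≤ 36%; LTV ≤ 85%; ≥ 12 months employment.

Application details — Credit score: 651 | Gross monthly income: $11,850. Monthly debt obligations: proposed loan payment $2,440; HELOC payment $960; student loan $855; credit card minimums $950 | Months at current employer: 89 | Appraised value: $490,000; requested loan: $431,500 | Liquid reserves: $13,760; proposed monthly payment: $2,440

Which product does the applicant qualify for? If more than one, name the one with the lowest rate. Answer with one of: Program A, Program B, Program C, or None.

None

Total debts = (2,440 + 960 + 855 + 950) = 5,205; DTI = 5,205/11,850 = 43.9%.
LTV = 431,500/490,000 = 88.1%.
Reserves = 13,760/2,440 = 5.6 months.
Program A: score 651 ≥ 640; DTI 43.9% > 40%; employment 89 ≥ 12 mo; reserves 5.6 ≥ 4 mo → does not qualify.
Program B: score 651 < 700; DTI 43.9% > 40%; LTV 88.1% ≤ 97%; employment 89 ≥ 24 mo; reserves 5.6 ≥ 3 mo → does not qualify.
Program C: score 651 ≥ 620; DTI 43.9% > 36%; LTV 88.1% > 85%; employment 89 ≥ 12 mo → does not qualify.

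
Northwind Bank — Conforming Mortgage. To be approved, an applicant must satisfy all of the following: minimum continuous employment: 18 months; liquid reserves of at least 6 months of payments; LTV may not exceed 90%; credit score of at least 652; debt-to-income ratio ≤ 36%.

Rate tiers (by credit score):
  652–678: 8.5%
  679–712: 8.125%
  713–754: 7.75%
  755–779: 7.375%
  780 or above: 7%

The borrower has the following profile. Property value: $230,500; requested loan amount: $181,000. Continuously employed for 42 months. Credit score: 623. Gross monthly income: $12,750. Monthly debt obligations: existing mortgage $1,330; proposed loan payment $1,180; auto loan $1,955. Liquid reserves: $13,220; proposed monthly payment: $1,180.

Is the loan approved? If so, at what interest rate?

Credit score 623 < 652 (below minimum)
Loan-to-value = 181,000/230,500 = 78.5% — pass (90% max)
Liquid reserves cover 13,220/1,180 = 11.2 months — ≥ 6 required
Employment 42 ≥ 18 months
Total monthly debts = (1,330 + 1,180 + 1,955) = 4,465. DTI: 4,465 ÷ 12,750 = 35%, within the 36% cap
Not all requirements met → denied.

Denied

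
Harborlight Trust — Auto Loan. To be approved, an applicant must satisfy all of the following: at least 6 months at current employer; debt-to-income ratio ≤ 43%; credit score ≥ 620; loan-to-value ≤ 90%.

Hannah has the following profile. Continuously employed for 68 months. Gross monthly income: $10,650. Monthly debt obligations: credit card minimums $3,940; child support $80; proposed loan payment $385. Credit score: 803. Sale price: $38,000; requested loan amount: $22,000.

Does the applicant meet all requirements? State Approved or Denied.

Approved

Employment 68 ≥ 6 months
Total monthly debts = (3,940 + 80 + 385) = 4,405. DTI = 4,405/10,650 = 41.4% ≤ 43%
Credit score 803 ≥ 620 (meets)
LTV = 22,000/38,000 = 57.9% ≤ 90%
All criteria satisfied.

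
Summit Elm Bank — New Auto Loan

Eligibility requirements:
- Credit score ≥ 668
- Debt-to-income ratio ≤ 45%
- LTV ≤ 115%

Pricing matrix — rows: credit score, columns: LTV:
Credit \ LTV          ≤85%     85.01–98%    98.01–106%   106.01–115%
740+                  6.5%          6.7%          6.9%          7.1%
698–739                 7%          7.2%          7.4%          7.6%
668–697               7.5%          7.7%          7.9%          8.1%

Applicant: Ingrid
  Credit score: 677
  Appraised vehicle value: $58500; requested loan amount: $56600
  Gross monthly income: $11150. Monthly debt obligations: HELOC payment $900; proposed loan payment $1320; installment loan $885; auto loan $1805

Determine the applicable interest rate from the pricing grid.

Credit score 677 ≥ 668; Total monthly debts = (900 + 1,320 + 885 + 1,805) = 4,910. DTI = 4,910/11,150 = 44% ≤ 45%
Loan-to-value = 56,600/58,500 = 96.8% — pass (115% max)
Row: 677 falls in 668–697. Column: 96.8% falls in 85.01–98%. Rate = 7.7%.

7.7%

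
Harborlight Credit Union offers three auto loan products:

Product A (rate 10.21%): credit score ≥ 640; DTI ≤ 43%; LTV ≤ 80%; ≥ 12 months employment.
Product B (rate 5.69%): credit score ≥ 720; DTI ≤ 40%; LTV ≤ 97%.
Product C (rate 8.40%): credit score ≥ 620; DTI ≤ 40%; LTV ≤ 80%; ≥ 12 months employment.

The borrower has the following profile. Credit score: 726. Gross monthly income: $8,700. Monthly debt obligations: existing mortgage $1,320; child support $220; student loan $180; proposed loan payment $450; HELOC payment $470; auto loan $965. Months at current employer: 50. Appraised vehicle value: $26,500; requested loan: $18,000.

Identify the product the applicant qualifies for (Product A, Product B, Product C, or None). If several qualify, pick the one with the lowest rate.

Total debts = (1,320 + 220 + 180 + 450 + 470 + 965) = 3,605; DTI = 3,605/8,700 = 41.4%.
LTV = 18,000/26,500 = 67.9%.
Product A: score 726 ≥ 640; DTI 41.4% ≤ 43%; LTV 67.9% ≤ 80%; employment 50 ≥ 12 mo → qualifies.
Product B: score 726 ≥ 720; DTI 41.4% > 40%; LTV 67.9% ≤ 97% → does not qualify.
Product C: score 726 ≥ 620; DTI 41.4% > 40%; LTV 67.9% ≤ 80%; employment 50 ≥ 12 mo → does not qualify.

Product A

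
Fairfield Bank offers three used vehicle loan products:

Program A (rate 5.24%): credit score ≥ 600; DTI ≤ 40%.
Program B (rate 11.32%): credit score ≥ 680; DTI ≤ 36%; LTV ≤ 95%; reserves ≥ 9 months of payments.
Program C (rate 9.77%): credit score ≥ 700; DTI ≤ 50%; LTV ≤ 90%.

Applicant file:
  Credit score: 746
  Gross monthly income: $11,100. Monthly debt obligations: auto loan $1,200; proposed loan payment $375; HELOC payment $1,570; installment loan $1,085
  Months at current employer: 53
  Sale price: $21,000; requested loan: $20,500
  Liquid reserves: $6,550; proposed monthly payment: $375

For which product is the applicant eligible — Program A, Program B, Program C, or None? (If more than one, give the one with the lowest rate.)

Total debts = (1,200 + 375 + 1,570 + 1,085) = 4,230; DTI = 4,230/11,100 = 38.1%.
LTV = 20,500/21,000 = 97.6%.
Reserves = 6,550/375 = 17.5 months.
Program A: score 746 ≥ 600; DTI 38.1% ≤ 40% → qualifies.
Program B: score 746 ≥ 680; DTI 38.1% > 36%; LTV 97.6% > 95%; reserves 17.5 ≥ 9 mo → does not qualify.
Program C: score 746 ≥ 700; DTI 38.1% ≤ 50%; LTV 97.6% > 90% → does not qualify.

Program A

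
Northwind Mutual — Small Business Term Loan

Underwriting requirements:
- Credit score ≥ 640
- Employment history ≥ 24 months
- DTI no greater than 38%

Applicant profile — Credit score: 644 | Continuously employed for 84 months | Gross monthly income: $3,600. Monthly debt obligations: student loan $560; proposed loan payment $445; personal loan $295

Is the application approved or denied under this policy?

Approved

Credit score 644 ≥ 640 (meets)
Employment 84 ≥ 24 months
Total monthly debts = (560 + 445 + 295) = 1,300. Debt-to-income = 1,300/3,600 = 36.1% — meets 38% limit
All criteria satisfied.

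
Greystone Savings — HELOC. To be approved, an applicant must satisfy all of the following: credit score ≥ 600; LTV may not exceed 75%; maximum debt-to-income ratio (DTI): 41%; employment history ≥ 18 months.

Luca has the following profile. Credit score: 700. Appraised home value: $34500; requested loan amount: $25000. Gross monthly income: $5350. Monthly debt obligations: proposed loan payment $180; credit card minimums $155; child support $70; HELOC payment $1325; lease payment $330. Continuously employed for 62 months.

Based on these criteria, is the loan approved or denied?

Approved

Credit score 700 ≥ 600 (meets)
LTV: 25,000 ÷ 34,500 = 72.5%, within 75% cap
Total monthly debts = (180 + 155 + 70 + 1,325 + 330) = 2,060. Debt-to-income = 2,060/5,350 = 38.5% — meets 41% limit
Employment 62 ≥ 18 months
All criteria satisfied.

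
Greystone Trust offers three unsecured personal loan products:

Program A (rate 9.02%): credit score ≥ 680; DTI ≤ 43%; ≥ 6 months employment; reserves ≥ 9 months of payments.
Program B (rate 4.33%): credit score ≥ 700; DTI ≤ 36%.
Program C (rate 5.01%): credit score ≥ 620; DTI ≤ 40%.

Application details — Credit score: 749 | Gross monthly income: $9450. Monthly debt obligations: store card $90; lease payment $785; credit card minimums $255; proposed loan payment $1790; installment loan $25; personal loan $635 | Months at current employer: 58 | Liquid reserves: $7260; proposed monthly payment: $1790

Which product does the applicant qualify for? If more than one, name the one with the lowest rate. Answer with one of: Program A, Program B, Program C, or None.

Program C

Total debts = (90 + 785 + 255 + 1,790 + 25 + 635) = 3,580; DTI = 3,580/9,450 = 37.9%.
Reserves = 7,260/1,790 = 4.1 months.
Program A: score 749 ≥ 680; DTI 37.9% ≤ 43%; employment 58 ≥ 6 mo; reserves 4.1 < 9 mo → does not qualify.
Program B: score 749 ≥ 700; DTI 37.9% > 36% → does not qualify.
Program C: score 749 ≥ 620; DTI 37.9% ≤ 40% → qualifies.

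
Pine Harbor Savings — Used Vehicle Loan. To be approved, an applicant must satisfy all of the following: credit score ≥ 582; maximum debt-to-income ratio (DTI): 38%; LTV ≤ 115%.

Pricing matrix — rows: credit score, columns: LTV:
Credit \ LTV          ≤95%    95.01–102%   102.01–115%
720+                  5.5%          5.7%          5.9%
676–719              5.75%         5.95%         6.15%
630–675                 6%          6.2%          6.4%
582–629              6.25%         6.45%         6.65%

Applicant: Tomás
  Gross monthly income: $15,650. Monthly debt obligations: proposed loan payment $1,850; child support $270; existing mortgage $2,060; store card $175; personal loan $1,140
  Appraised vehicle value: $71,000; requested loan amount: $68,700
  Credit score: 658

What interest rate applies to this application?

6.2%

Credit score 658 ≥ 582; Total monthly debts = (1,850 + 270 + 2,060 + 175 + 1,140) = 5,495. DTI = 5,495/15,650 = 35.1% ≤ 38%
LTV: 68,700 ÷ 71,000 = 96.8%, within 115% cap
Credit 658 → row 630–675; LTV 96.8% → column 95.01–102%. Grid cell → 6.2%.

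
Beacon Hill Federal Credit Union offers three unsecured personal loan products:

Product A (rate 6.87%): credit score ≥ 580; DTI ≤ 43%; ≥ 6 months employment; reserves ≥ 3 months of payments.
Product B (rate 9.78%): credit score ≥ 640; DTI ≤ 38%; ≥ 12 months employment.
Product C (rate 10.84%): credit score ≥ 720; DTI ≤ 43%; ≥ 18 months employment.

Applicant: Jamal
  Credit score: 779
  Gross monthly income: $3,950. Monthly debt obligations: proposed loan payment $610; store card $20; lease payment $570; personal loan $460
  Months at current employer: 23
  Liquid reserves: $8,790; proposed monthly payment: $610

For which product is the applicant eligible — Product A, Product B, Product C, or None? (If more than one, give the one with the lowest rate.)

Product A

Total debts = (610 + 20 + 570 + 460) = 1,660; DTI = 1,660/3,950 = 42%.
Reserves = 8,790/610 = 14.4 months.
Product A: score 779 ≥ 580; DTI 42% ≤ 43%; employment 23 ≥ 6 mo; reserves 14.4 ≥ 3 mo → qualifies.
Product B: score 779 ≥ 640; DTI 42% > 38%; employment 23 ≥ 12 mo → does not qualify.
Product C: score 779 ≥ 720; DTI 42% ≤ 43%; employment 23 ≥ 18 mo → qualifies.
Qualifying: Product A, Product C. Lowest rate is 6.87% → Product A.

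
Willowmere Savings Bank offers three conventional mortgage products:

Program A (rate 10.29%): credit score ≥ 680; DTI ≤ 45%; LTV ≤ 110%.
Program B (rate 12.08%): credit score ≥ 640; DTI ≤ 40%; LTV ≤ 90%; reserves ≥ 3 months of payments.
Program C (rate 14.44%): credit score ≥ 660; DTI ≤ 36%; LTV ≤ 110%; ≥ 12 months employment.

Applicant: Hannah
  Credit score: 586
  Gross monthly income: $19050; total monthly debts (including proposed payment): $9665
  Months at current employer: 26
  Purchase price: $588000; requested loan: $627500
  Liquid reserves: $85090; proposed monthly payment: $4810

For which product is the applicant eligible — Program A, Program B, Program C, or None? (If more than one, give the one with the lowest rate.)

None

DTI = 9,665/19,050 = 50.7%.
LTV = 627,500/588,000 = 106.7%.
Reserves = 85,090/4,810 = 17.7 months.
Program A: score 586 < 680; DTI 50.7% > 45%; LTV 106.7% ≤ 110% → does not qualify.
Program B: score 586 < 640; DTI 50.7% > 40%; LTV 106.7% > 90%; reserves 17.7 ≥ 3 mo → does not qualify.
Program C: score 586 < 660; DTI 50.7% > 36%; LTV 106.7% ≤ 110%; employment 26 ≥ 12 mo → does not qualify.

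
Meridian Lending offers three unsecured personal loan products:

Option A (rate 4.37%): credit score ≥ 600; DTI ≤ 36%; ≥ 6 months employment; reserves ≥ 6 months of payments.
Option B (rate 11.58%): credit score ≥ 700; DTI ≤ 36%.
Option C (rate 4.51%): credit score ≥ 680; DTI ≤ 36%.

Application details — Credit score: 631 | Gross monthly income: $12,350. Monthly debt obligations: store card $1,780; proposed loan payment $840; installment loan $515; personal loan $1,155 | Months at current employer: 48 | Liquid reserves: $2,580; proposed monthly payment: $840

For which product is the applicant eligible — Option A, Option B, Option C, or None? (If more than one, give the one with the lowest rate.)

Total debts = (1,780 + 840 + 515 + 1,155) = 4,290; DTI = 4,290/12,350 = 34.7%.
Reserves = 2,580/840 = 3.1 months.
Option A: score 631 ≥ 600; DTI 34.7% ≤ 36%; employment 48 ≥ 6 mo; reserves 3.1 < 6 mo → does not qualify.
Option B: score 631 < 700; DTI 34.7% ≤ 36% → does not qualify.
Option C: score 631 < 680; DTI 34.7% ≤ 36% → does not qualify.

None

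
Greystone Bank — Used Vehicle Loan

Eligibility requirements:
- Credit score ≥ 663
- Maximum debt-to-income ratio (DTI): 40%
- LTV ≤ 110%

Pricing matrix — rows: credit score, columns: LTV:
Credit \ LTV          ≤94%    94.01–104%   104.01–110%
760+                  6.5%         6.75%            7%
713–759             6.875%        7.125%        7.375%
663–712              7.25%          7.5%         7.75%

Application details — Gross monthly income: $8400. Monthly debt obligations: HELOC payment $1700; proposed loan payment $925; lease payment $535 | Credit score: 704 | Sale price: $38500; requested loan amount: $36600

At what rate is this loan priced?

7.5%

Credit score 704 ≥ 663; Total monthly debts = (1,700 + 925 + 535) = 3,160. DTI: 3,160 ÷ 8,400 = 37.6%, within the 40% cap
Loan-to-value = 36,600/38,500 = 95.1% — pass (110% max)
Credit 704 → row 663–712; LTV 95.1% → column 94.01–104%. Grid cell → 7.5%.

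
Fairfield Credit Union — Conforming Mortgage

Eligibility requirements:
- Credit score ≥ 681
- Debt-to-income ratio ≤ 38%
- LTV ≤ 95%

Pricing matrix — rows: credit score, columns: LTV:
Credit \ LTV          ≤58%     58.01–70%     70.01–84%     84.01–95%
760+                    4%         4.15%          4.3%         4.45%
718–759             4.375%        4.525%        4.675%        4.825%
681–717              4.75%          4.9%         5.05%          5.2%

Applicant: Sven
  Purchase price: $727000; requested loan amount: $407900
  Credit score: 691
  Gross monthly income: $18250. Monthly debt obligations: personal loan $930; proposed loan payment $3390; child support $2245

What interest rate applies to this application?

4.75%

Credit score 691 ≥ 681; Total monthly debts = (930 + 3,390 + 2,245) = 6,565. Debt-to-income = 6,565/18,250 = 36% — meets 38% limit
Loan-to-value = 407,900/727,000 = 56.1% — pass (95% max)
Credit 691 → row 681–717; LTV 56.1% → column ≤58%. Grid cell → 4.75%.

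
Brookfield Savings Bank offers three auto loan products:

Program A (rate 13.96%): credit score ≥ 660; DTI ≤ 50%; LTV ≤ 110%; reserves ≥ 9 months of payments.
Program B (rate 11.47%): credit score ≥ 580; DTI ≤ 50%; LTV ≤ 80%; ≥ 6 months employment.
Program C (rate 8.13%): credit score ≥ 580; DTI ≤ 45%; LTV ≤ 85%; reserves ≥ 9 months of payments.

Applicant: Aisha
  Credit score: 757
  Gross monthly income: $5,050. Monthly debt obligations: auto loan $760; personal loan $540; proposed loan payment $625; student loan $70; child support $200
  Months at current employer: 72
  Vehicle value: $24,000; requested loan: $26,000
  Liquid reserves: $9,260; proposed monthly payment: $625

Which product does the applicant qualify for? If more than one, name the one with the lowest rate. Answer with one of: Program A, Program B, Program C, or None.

Program A

Total debts = (760 + 540 + 625 + 70 + 200) = 2,195; DTI = 2,195/5,050 = 43.5%.
LTV = 26,000/24,000 = 108.3%.
Reserves = 9,260/625 = 14.8 months.
Program A: score 757 ≥ 660; DTI 43.5% ≤ 50%; LTV 108.3% ≤ 110%; reserves 14.8 ≥ 9 mo → qualifies.
Program B: score 757 ≥ 580; DTI 43.5% ≤ 50%; LTV 108.3% > 80%; employment 72 ≥ 6 mo → does not qualify.
Program C: score 757 ≥ 580; DTI 43.5% ≤ 45%; LTV 108.3% > 85%; reserves 14.8 ≥ 9 mo → does not qualify.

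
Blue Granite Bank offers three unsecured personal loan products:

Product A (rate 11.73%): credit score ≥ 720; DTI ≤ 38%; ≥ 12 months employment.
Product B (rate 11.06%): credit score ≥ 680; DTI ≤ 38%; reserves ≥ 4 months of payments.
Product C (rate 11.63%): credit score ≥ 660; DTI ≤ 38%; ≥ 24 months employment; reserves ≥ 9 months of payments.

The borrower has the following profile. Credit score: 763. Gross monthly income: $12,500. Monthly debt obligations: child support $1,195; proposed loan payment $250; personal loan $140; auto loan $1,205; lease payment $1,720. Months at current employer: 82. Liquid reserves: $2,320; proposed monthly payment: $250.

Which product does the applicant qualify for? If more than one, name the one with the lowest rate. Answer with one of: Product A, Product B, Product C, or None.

Product B

Total debts = (1,195 + 250 + 140 + 1,205 + 1,720) = 4,510; DTI = 4,510/12,500 = 36.1%.
Reserves = 2,320/250 = 9.3 months.
Product A: score 763 ≥ 720; DTI 36.1% ≤ 38%; employment 82 ≥ 12 mo → qualifies.
Product B: score 763 ≥ 680; DTI 36.1% ≤ 38%; reserves 9.3 ≥ 4 mo → qualifies.
Product C: score 763 ≥ 660; DTI 36.1% ≤ 38%; employment 82 ≥ 24 mo; reserves 9.3 ≥ 9 mo → qualifies.
Qualifying: Product A, Product B, Product C. Lowest rate is 11.06% → Product B.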